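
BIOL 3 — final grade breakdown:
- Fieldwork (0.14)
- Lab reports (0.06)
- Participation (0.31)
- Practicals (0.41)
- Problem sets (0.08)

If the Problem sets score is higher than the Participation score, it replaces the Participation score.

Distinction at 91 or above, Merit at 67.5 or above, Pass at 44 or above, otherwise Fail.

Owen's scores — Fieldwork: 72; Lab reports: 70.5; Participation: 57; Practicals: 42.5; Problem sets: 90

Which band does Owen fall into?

Problem sets (90) > Participation (57), so Participation counts as 90.
Weighted total:
  Fieldwork 72 × 0.14 = 10.08
  Lab reports 70.5 × 0.06 = 4.23
  Participation 90 × 0.31 = 27.9
  Practicals 42.5 × 0.41 = 17.425
  Problem sets 90 × 0.08 = 7.2
Sum = 66.835
66.835 is ≥ 44 and < 67.5 → Pass

Pass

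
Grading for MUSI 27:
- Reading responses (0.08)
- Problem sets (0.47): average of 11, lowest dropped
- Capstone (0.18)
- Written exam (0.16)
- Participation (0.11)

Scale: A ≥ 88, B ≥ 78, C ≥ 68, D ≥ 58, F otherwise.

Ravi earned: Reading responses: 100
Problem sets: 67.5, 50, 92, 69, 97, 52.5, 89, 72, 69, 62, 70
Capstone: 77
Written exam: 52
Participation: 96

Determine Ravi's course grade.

Problem sets: drop 50 → average of remaining 10 = 740/10 = 74
Weighted total:
  Reading responses 100 × 0.08 = 8
  Problem sets 74 × 0.47 = 34.78
  Capstone 77 × 0.18 = 13.86
  Written exam 52 × 0.16 = 8.32
  Participation 96 × 0.11 = 10.56
Sum = 75.52
75.52 is ≥ 68 and < 78 → C

C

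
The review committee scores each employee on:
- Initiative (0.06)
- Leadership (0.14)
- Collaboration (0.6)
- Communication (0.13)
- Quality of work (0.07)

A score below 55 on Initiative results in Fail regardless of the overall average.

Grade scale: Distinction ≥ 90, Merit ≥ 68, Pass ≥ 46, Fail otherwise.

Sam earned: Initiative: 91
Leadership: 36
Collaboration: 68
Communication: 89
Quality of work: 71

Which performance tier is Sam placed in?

Pass

Initiative score 91 ≥ 55: minimum met.
Weighted total:
  Initiative 91 × 0.06 = 5.46
  Leadership 36 × 0.14 = 5.04
  Collaboration 68 × 0.6 = 40.8
  Communication 89 × 0.13 = 11.57
  Quality of work 71 × 0.07 = 4.97
Sum = 67.84
67.84 is ≥ 46 and < 68 → Pass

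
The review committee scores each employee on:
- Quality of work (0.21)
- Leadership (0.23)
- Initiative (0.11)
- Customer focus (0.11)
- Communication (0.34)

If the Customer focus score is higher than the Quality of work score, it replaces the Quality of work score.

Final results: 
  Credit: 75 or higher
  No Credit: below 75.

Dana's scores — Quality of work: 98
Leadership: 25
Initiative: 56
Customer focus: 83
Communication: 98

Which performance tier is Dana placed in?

Customer focus (83) ≤ Quality of work (98), so Quality of work stays at 98.
Weighted total:
  Quality of work 98 × 0.21 = 20.58
  Leadership 25 × 0.23 = 5.75
  Initiative 56 × 0.11 = 6.16
  Customer focus 83 × 0.11 = 9.13
  Communication 98 × 0.34 = 33.32
Sum = 74.94
74.94 < 75 → No Credit

No Credit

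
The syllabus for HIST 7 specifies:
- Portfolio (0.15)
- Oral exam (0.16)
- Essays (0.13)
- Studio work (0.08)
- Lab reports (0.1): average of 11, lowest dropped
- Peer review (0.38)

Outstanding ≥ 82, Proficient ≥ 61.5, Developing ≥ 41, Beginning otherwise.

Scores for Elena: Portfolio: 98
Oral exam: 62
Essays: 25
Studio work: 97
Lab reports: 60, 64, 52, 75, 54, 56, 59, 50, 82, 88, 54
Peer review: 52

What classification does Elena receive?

Proficient

Lab reports: drop 50 → average of remaining 10 = 644/10 = 64.4
Weighted total:
  Portfolio 98 × 0.15 = 14.7
  Oral exam 62 × 0.16 = 9.92
  Essays 25 × 0.13 = 3.25
  Studio work 97 × 0.08 = 7.76
  Lab reports 64.4 × 0.1 = 6.44
  Peer review 52 × 0.38 = 19.76
Sum = 61.83
61.83 is ≥ 61.5 and < 82 → Proficient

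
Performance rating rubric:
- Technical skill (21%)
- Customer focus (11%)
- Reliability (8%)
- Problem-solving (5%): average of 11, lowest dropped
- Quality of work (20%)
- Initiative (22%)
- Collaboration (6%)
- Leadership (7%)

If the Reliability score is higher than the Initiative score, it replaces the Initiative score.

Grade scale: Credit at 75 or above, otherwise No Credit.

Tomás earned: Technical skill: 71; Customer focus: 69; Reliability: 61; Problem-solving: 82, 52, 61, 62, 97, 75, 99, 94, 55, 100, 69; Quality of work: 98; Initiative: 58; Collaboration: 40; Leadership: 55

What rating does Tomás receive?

No Credit

Problem-solving: drop 52 → average of remaining 10 = 794/10 = 79.4
Reliability (61) > Initiative (58), so Initiative counts as 61.
Weighted total:
  Technical skill 71 × 0.21 = 14.91
  Customer focus 69 × 0.11 = 7.59
  Reliability 61 × 0.08 = 4.88
  Problem-solving 79.4 × 0.05 = 3.97
  Quality of work 98 × 0.2 = 19.6
  Initiative 61 × 0.22 = 13.42
  Collaboration 40 × 0.06 = 2.4
  Leadership 55 × 0.07 = 3.85
Sum = 70.62
70.62 < 75 → No Credit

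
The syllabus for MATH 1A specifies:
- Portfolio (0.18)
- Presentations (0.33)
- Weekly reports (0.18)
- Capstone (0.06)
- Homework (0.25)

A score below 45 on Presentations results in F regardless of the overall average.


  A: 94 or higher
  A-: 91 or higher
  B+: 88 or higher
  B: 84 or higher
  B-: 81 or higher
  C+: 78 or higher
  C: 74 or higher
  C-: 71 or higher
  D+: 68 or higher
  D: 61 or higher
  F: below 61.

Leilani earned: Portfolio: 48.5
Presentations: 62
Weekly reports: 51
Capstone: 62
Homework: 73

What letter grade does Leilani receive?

F

Presentations score 62 ≥ 45: minimum met.
Weighted total:
  Portfolio 48.5 × 0.18 = 8.73
  Presentations 62 × 0.33 = 20.46
  Weekly reports 51 × 0.18 = 9.18
  Capstone 62 × 0.06 = 3.72
  Homework 73 × 0.25 = 18.25
Sum = 60.34
60.34 < 61 → F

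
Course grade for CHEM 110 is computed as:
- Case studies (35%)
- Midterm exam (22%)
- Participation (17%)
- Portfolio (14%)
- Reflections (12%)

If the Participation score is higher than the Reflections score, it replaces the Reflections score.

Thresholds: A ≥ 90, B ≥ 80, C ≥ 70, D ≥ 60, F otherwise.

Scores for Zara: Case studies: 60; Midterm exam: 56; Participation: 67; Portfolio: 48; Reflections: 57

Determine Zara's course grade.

F

Participation (67) > Reflections (57), so Reflections counts as 67.
Weighted total:
  Case studies 60 × 0.35 = 21
  Midterm exam 56 × 0.22 = 12.32
  Participation 67 × 0.17 = 11.39
  Portfolio 48 × 0.14 = 6.72
  Reflections 67 × 0.12 = 8.04
Sum = 59.47
59.47 < 60 → F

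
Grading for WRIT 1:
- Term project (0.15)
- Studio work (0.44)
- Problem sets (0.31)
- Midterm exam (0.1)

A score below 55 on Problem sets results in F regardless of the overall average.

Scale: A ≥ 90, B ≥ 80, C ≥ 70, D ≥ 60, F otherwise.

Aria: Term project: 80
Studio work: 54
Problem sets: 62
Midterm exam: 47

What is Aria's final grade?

F

Problem sets score 62 ≥ 55: minimum met.
Weighted total:
  Term project 80 × 0.15 = 12
  Studio work 54 × 0.44 = 23.76
  Problem sets 62 × 0.31 = 19.22
  Midterm exam 47 × 0.1 = 4.7
Sum = 59.68
59.68 < 60 → F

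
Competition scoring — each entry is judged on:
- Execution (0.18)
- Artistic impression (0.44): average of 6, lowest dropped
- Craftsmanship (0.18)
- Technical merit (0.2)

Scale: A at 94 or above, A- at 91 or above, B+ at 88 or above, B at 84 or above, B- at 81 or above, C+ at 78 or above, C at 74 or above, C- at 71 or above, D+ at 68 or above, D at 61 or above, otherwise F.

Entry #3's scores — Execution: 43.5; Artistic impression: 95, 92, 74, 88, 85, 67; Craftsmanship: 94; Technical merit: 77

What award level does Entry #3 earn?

Artistic impression: drop 67 → average of remaining 5 = 434/5 = 86.8
Weighted total:
  Execution 43.5 × 0.18 = 7.83
  Artistic impression 86.8 × 0.44 = 38.192
  Craftsmanship 94 × 0.18 = 16.92
  Technical merit 77 × 0.2 = 15.4
Sum = 78.342
78.342 is ≥ 78 and < 81 → C+

C+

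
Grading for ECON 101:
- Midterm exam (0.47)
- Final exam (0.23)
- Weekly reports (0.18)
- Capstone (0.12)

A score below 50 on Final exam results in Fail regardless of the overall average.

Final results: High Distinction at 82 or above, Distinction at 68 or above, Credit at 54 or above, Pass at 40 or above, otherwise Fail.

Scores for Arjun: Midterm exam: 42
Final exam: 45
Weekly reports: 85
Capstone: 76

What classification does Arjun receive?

Fail

Final exam score 45 < 50: minimum not met.
Weighted total:
  Midterm exam 42 × 0.47 = 19.74
  Final exam 45 × 0.23 = 10.35
  Weekly reports 85 × 0.18 = 15.3
  Capstone 76 × 0.12 = 9.12
Sum = 54.51
Because the Final exam minimum was not met, the result is Fail.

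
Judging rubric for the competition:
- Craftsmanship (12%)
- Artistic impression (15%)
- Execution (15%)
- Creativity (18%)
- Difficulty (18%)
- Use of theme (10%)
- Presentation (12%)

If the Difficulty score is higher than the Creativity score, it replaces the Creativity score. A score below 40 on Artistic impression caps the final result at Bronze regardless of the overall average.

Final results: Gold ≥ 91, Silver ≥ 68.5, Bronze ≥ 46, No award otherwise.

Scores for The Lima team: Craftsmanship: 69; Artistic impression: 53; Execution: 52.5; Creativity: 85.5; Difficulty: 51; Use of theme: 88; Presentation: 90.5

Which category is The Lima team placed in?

Bronze

Difficulty (51) ≤ Creativity (85.5), so Creativity stays at 85.5.
Artistic impression score 53 ≥ 40: minimum met.
Weighted total:
  Craftsmanship 69 × 0.12 = 8.28
  Artistic impression 53 × 0.15 = 7.95
  Execution 52.5 × 0.15 = 7.875
  Creativity 85.5 × 0.18 = 15.39
  Difficulty 51 × 0.18 = 9.18
  Use of theme 88 × 0.1 = 8.8
  Presentation 90.5 × 0.12 = 10.86
Sum = 68.335
68.335 is ≥ 46 and < 68.5 → Bronze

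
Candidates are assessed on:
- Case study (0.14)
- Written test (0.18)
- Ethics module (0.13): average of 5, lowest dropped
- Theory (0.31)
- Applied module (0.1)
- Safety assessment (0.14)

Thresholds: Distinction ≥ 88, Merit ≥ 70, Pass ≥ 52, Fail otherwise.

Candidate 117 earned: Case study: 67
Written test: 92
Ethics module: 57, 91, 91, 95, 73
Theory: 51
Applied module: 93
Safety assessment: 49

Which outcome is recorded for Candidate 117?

Pass

Ethics module: drop 57 → average of remaining 4 = 350/4 = 87.5
Weighted total:
  Case study 67 × 0.14 = 9.38
  Written test 92 × 0.18 = 16.56
  Ethics module 87.5 × 0.13 = 11.375
  Theory 51 × 0.31 = 15.81
  Applied module 93 × 0.1 = 9.3
  Safety assessment 49 × 0.14 = 6.86
Sum = 69.285
69.285 is ≥ 52 and < 70 → Pass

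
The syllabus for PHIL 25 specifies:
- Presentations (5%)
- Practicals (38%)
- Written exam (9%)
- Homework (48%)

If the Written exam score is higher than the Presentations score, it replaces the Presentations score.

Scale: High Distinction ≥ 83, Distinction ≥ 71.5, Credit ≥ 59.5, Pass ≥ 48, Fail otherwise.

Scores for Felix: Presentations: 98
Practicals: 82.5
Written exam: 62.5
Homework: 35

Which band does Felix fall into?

Pass

Written exam (62.5) ≤ Presentations (98), so Presentations stays at 98.
Weighted total:
  Presentations 98 × 0.05 = 4.9
  Practicals 82.5 × 0.38 = 31.35
  Written exam 62.5 × 0.09 = 5.625
  Homework 35 × 0.48 = 16.8
Sum = 58.675
58.675 is ≥ 48 and < 59.5 → Pass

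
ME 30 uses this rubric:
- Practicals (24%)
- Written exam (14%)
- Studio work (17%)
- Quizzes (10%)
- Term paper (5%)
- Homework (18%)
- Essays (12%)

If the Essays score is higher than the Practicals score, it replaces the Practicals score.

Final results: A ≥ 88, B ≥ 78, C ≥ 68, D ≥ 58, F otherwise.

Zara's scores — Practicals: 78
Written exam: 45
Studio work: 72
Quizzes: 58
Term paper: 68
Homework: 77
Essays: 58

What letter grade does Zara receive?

D

Essays (58) ≤ Practicals (78), so Practicals stays at 78.
Weighted total:
  Practicals 78 × 0.24 = 18.72
  Written exam 45 × 0.14 = 6.3
  Studio work 72 × 0.17 = 12.24
  Quizzes 58 × 0.1 = 5.8
  Term paper 68 × 0.05 = 3.4
  Homework 77 × 0.18 = 13.86
  Essays 58 × 0.12 = 6.96
Sum = 67.28
67.28 is ≥ 58 and < 68 → D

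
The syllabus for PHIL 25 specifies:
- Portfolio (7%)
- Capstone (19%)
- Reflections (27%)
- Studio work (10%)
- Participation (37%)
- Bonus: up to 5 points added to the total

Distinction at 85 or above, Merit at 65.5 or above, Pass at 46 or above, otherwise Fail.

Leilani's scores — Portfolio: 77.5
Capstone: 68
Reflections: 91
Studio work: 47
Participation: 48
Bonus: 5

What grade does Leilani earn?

Weighted total:
  Portfolio 77.5 × 0.07 = 5.425
  Capstone 68 × 0.19 = 12.92
  Reflections 91 × 0.27 = 24.57
  Studio work 47 × 0.1 = 4.7
  Participation 48 × 0.37 = 17.76
Sum = 65.375
Bonus: 65.375 + 5 = 70.375
70.375 is ≥ 65.5 and < 85 → Merit

Merit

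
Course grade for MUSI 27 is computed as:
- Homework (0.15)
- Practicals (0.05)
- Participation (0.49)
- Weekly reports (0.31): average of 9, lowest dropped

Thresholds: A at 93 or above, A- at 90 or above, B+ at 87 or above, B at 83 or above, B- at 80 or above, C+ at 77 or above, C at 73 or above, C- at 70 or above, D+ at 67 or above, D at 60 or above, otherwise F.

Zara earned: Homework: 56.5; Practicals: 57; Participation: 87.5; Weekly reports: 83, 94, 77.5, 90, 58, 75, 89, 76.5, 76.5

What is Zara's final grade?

Weekly reports: drop 58 → average of remaining 8 = 661.5/8 = 82.6875
Weighted total:
  Homework 56.5 × 0.15 = 8.475
  Practicals 57 × 0.05 = 2.85
  Participation 87.5 × 0.49 = 42.875
  Weekly reports 82.6875 × 0.31 = 25.633125
Sum = 79.833125
79.833125 is ≥ 77 and < 80 → C+

C+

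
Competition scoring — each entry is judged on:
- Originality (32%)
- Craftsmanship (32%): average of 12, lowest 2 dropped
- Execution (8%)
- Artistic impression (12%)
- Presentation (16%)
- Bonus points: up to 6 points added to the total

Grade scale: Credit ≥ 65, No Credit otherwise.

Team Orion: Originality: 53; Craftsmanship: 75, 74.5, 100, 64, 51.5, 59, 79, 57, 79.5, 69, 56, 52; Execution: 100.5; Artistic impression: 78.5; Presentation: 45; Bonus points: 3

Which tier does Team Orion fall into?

Craftsmanship: drop 51.5, 52 → average of remaining 10 = 713/10 = 71.3
Weighted total:
  Originality 53 × 0.32 = 16.96
  Craftsmanship 71.3 × 0.32 = 22.816
  Execution 100.5 × 0.08 = 8.04
  Artistic impression 78.5 × 0.12 = 9.42
  Presentation 45 × 0.16 = 7.2
Sum = 64.436
Bonus points: 64.436 + 3 = 67.436
67.436 ≥ 65 → Credit

Credit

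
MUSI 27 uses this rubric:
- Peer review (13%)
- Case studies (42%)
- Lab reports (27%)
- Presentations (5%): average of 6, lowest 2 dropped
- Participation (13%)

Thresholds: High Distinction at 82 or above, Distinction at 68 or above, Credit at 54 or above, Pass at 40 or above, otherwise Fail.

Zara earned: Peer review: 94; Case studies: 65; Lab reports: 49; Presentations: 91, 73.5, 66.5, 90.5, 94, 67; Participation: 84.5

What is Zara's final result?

Presentations: drop 66.5, 67 → average of remaining 4 = 349/4 = 87.25
Weighted total:
  Peer review 94 × 0.13 = 12.22
  Case studies 65 × 0.42 = 27.3
  Lab reports 49 × 0.27 = 13.23
  Presentations 87.25 × 0.05 = 4.3625
  Participation 84.5 × 0.13 = 10.985
Sum = 68.0975
68.0975 is ≥ 68 and < 82 → Distinction

Distinction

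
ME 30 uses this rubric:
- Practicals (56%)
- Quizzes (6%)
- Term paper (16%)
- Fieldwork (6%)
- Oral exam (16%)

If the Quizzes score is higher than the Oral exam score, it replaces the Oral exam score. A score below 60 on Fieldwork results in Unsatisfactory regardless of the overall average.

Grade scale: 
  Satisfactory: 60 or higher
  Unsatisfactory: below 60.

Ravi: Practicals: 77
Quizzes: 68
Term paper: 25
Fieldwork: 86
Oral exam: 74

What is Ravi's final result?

Satisfactory

Quizzes (68) ≤ Oral exam (74), so Oral exam stays at 74.
Fieldwork score 86 ≥ 60: minimum met.
Weighted total:
  Practicals 77 × 0.56 = 43.12
  Quizzes 68 × 0.06 = 4.08
  Term paper 25 × 0.16 = 4
  Fieldwork 86 × 0.06 = 5.16
  Oral exam 74 × 0.16 = 11.84
Sum = 68.2
68.2 ≥ 60 → Satisfactory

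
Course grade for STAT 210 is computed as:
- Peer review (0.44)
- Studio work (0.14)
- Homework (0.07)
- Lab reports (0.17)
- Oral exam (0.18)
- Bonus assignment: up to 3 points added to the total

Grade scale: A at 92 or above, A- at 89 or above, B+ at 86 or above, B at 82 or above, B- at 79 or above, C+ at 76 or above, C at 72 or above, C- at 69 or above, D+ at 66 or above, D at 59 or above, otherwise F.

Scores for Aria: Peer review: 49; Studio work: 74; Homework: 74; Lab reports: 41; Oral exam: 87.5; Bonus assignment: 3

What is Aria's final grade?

Weighted total:
  Peer review 49 × 0.44 = 21.56
  Studio work 74 × 0.14 = 10.36
  Homework 74 × 0.07 = 5.18
  Lab reports 41 × 0.17 = 6.97
  Oral exam 87.5 × 0.18 = 15.75
Sum = 59.82
Bonus assignment: 59.82 + 3 = 62.82
62.82 is ≥ 59 and < 66 → D

D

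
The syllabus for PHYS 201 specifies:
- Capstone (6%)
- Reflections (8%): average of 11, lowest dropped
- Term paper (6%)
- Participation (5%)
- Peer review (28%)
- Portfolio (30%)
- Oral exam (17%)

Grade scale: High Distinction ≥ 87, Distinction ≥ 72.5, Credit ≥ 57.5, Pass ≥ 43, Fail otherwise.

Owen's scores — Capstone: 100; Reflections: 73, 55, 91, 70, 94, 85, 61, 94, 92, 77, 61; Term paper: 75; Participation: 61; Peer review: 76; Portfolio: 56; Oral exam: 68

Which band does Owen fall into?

Credit

Reflections: drop 55 → average of remaining 10 = 798/10 = 79.8
Weighted total:
  Capstone 100 × 0.06 = 6
  Reflections 79.8 × 0.08 = 6.384
  Term paper 75 × 0.06 = 4.5
  Participation 61 × 0.05 = 3.05
  Peer review 76 × 0.28 = 21.28
  Portfolio 56 × 0.3 = 16.8
  Oral exam 68 × 0.17 = 11.56
Sum = 69.574
69.574 is ≥ 57.5 and < 72.5 → Credit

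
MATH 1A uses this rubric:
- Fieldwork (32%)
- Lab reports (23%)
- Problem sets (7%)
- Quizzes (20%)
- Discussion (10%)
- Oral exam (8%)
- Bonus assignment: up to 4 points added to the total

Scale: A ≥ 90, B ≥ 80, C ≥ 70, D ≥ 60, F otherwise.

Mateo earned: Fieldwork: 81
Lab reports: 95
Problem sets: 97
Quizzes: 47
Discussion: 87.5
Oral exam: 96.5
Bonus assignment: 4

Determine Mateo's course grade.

Weighted total:
  Fieldwork 81 × 0.32 = 25.92
  Lab reports 95 × 0.23 = 21.85
  Problem sets 97 × 0.07 = 6.79
  Quizzes 47 × 0.2 = 9.4
  Discussion 87.5 × 0.1 = 8.75
  Oral exam 96.5 × 0.08 = 7.72
Sum = 80.43
Bonus assignment: 80.43 + 4 = 84.43
84.43 is ≥ 80 and < 90 → B

B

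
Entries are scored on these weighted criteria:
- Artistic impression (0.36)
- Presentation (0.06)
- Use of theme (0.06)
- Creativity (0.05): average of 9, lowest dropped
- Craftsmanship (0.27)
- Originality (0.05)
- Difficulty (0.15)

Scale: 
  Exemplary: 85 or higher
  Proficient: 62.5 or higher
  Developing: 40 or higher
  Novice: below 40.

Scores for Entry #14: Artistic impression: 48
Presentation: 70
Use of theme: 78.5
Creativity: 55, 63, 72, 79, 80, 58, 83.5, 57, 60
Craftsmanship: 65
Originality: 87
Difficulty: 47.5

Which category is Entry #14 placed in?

Developing

Creativity: drop 55 → average of remaining 8 = 552.5/8 = 69.0625
Weighted total:
  Artistic impression 48 × 0.36 = 17.28
  Presentation 70 × 0.06 = 4.2
  Use of theme 78.5 × 0.06 = 4.71
  Creativity 69.0625 × 0.05 = 3.453125
  Craftsmanship 65 × 0.27 = 17.55
  Originality 87 × 0.05 = 4.35
  Difficulty 47.5 × 0.15 = 7.125
Sum = 58.668125
58.668125 is ≥ 40 and < 62.5 → Developing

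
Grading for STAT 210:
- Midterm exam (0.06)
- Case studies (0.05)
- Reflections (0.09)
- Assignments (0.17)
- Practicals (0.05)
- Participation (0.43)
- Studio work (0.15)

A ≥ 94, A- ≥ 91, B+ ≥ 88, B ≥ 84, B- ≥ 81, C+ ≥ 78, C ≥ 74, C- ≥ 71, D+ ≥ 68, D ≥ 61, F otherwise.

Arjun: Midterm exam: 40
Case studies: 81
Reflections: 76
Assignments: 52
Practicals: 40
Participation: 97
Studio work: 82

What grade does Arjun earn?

Weighted total:
  Midterm exam 40 × 0.06 = 2.4
  Case studies 81 × 0.05 = 4.05
  Reflections 76 × 0.09 = 6.84
  Assignments 52 × 0.17 = 8.84
  Practicals 40 × 0.05 = 2
  Participation 97 × 0.43 = 41.71
  Studio work 82 × 0.15 = 12.3
Sum = 78.14
78.14 is ≥ 78 and < 81 → C+

C+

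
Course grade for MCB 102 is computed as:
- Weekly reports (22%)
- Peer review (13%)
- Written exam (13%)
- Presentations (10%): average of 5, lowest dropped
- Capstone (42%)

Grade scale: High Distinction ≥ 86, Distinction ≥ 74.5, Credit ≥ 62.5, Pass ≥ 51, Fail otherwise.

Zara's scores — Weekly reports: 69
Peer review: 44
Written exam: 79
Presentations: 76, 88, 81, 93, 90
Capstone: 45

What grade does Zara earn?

Pass

Presentations: drop 76 → average of remaining 4 = 352/4 = 88
Weighted total:
  Weekly reports 69 × 0.22 = 15.18
  Peer review 44 × 0.13 = 5.72
  Written exam 79 × 0.13 = 10.27
  Presentations 88 × 0.1 = 8.8
  Capstone 45 × 0.42 = 18.9
Sum = 58.87
58.87 is ≥ 51 and < 62.5 → Pass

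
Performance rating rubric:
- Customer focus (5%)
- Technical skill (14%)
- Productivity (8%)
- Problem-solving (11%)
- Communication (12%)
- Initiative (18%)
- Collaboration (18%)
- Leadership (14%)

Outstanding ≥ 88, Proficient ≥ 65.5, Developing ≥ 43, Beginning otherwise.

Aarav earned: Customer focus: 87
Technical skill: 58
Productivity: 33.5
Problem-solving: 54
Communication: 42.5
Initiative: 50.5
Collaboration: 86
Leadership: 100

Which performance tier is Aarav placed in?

Developing

Weighted total:
  Customer focus 87 × 0.05 = 4.35
  Technical skill 58 × 0.14 = 8.12
  Productivity 33.5 × 0.08 = 2.68
  Problem-solving 54 × 0.11 = 5.94
  Communication 42.5 × 0.12 = 5.1
  Initiative 50.5 × 0.18 = 9.09
  Collaboration 86 × 0.18 = 15.48
  Leadership 100 × 0.14 = 14
Sum = 64.76
64.76 is ≥ 43 and < 65.5 → Developing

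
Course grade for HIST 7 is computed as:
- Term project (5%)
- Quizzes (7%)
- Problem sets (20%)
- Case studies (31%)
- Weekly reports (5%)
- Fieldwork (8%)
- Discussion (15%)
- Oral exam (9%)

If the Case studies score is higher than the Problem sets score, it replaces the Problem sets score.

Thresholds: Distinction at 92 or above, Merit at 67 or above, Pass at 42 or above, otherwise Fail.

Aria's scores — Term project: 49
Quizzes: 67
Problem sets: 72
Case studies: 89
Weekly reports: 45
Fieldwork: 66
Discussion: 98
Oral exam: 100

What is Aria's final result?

Case studies (89) > Problem sets (72), so Problem sets counts as 89.
Weighted total:
  Term project 49 × 0.05 = 2.45
  Quizzes 67 × 0.07 = 4.69
  Problem sets 89 × 0.2 = 17.8
  Case studies 89 × 0.31 = 27.59
  Weekly reports 45 × 0.05 = 2.25
  Fieldwork 66 × 0.08 = 5.28
  Discussion 98 × 0.15 = 14.7
  Oral exam 100 × 0.09 = 9
Sum = 83.76
83.76 is ≥ 67 and < 92 → Merit

Merit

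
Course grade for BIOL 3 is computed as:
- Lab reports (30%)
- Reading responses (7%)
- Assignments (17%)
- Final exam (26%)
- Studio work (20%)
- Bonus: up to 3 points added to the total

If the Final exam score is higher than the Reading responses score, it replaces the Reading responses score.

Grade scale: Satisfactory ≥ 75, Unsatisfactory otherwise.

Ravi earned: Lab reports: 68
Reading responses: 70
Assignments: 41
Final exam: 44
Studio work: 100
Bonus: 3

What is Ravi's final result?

Final exam (44) ≤ Reading responses (70), so Reading responses stays at 70.
Weighted total:
  Lab reports 68 × 0.3 = 20.4
  Reading responses 70 × 0.07 = 4.9
  Assignments 41 × 0.17 = 6.97
  Final exam 44 × 0.26 = 11.44
  Studio work 100 × 0.2 = 20
Sum = 63.71
Bonus: 63.71 + 3 = 66.71
66.71 < 75 → Unsatisfactory

Unsatisfactory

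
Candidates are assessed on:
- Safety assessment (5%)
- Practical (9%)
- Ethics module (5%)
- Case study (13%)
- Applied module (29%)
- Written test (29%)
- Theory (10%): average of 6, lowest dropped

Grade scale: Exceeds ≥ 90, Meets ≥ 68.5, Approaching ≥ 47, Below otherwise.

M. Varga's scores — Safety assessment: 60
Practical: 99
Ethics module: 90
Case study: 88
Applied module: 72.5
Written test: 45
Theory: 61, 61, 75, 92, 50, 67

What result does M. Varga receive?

Meets

Theory: drop 50 → average of remaining 5 = 356/5 = 71.2
Weighted total:
  Safety assessment 60 × 0.05 = 3
  Practical 99 × 0.09 = 8.91
  Ethics module 90 × 0.05 = 4.5
  Case study 88 × 0.13 = 11.44
  Applied module 72.5 × 0.29 = 21.025
  Written test 45 × 0.29 = 13.05
  Theory 71.2 × 0.1 = 7.12
Sum = 69.045
69.045 is ≥ 68.5 and < 90 → Meets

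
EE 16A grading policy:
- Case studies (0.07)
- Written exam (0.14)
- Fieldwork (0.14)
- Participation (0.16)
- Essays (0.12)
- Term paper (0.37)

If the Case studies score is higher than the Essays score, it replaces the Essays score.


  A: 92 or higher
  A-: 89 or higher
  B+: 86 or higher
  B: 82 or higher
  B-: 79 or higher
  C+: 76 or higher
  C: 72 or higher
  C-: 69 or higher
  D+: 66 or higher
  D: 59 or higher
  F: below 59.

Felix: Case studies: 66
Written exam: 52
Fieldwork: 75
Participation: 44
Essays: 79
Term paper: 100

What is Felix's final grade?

C

Case studies (66) ≤ Essays (79), so Essays stays at 79.
Weighted total:
  Case studies 66 × 0.07 = 4.62
  Written exam 52 × 0.14 = 7.28
  Fieldwork 75 × 0.14 = 10.5
  Participation 44 × 0.16 = 7.04
  Essays 79 × 0.12 = 9.48
  Term paper 100 × 0.37 = 37
Sum = 75.92
75.92 is ≥ 72 and < 76 → C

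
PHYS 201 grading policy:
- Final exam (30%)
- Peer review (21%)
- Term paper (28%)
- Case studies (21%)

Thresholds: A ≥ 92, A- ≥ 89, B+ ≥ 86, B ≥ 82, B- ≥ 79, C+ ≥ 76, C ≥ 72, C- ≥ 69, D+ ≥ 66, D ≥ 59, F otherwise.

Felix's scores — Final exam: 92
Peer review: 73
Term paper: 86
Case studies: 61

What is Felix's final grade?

B-

Weighted total:
  Final exam 92 × 0.3 = 27.6
  Peer review 73 × 0.21 = 15.33
  Term paper 86 × 0.28 = 24.08
  Case studies 61 × 0.21 = 12.81
Sum = 79.82
79.82 is ≥ 79 and < 82 → B-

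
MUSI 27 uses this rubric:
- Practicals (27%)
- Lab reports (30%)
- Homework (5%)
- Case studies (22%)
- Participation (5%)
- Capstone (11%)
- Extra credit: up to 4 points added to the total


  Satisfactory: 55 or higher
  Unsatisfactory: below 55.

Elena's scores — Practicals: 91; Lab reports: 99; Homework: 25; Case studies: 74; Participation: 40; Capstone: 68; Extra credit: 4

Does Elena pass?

Weighted total:
  Practicals 91 × 0.27 = 24.57
  Lab reports 99 × 0.3 = 29.7
  Homework 25 × 0.05 = 1.25
  Case studies 74 × 0.22 = 16.28
  Participation 40 × 0.05 = 2
  Capstone 68 × 0.11 = 7.48
Sum = 81.28
Extra credit: 81.28 + 4 = 85.28
85.28 ≥ 55 → Satisfactory

Satisfactory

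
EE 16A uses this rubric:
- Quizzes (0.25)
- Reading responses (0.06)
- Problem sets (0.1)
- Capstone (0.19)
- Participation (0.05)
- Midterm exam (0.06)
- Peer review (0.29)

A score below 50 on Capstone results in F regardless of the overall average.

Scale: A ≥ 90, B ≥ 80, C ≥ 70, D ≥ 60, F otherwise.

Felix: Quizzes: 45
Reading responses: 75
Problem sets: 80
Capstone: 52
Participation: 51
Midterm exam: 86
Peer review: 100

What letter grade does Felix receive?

C

Capstone score 52 ≥ 50: minimum met.
Weighted total:
  Quizzes 45 × 0.25 = 11.25
  Reading responses 75 × 0.06 = 4.5
  Problem sets 80 × 0.1 = 8
  Capstone 52 × 0.19 = 9.88
  Participation 51 × 0.05 = 2.55
  Midterm exam 86 × 0.06 = 5.16
  Peer review 100 × 0.29 = 29
Sum = 70.34
70.34 is ≥ 70 and < 80 → C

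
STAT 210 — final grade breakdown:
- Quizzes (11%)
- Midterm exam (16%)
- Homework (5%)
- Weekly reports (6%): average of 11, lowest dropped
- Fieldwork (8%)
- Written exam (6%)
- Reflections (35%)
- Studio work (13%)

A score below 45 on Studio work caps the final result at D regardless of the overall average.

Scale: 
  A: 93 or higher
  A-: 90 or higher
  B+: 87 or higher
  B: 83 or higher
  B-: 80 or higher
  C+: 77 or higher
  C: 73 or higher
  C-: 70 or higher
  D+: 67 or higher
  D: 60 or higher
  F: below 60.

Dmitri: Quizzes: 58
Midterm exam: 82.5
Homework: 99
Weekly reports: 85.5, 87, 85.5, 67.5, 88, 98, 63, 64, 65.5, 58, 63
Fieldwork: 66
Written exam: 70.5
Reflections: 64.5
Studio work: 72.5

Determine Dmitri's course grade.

C-

Weekly reports: drop 58 → average of remaining 10 = 767/10 = 76.7
Studio work score 72.5 ≥ 45: minimum met.
Weighted total:
  Quizzes 58 × 0.11 = 6.38
  Midterm exam 82.5 × 0.16 = 13.2
  Homework 99 × 0.05 = 4.95
  Weekly reports 76.7 × 0.06 = 4.602
  Fieldwork 66 × 0.08 = 5.28
  Written exam 70.5 × 0.06 = 4.23
  Reflections 64.5 × 0.35 = 22.575
  Studio work 72.5 × 0.13 = 9.425
Sum = 70.642
70.642 is ≥ 70 and < 73 → C-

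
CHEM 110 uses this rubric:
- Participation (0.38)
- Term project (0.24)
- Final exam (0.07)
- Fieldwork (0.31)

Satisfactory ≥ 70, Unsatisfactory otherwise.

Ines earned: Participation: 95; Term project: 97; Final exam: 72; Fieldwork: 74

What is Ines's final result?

Weighted total:
  Participation 95 × 0.38 = 36.1
  Term project 97 × 0.24 = 23.28
  Final exam 72 × 0.07 = 5.04
  Fieldwork 74 × 0.31 = 22.94
Sum = 87.36
87.36 ≥ 70 → Satisfactory

Satisfactory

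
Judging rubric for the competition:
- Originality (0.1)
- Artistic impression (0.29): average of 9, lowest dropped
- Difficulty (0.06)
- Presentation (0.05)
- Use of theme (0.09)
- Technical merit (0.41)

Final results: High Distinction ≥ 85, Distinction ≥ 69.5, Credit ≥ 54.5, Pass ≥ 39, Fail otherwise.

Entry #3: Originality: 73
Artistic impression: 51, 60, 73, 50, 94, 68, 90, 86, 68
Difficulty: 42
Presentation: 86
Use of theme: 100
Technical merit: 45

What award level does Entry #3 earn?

Artistic impression: drop 50 → average of remaining 8 = 590/8 = 73.75
Weighted total:
  Originality 73 × 0.1 = 7.3
  Artistic impression 73.75 × 0.29 = 21.3875
  Difficulty 42 × 0.06 = 2.52
  Presentation 86 × 0.05 = 4.3
  Use of theme 100 × 0.09 = 9
  Technical merit 45 × 0.41 = 18.45
Sum = 62.9575
62.9575 is ≥ 54.5 and < 69.5 → Credit

Credit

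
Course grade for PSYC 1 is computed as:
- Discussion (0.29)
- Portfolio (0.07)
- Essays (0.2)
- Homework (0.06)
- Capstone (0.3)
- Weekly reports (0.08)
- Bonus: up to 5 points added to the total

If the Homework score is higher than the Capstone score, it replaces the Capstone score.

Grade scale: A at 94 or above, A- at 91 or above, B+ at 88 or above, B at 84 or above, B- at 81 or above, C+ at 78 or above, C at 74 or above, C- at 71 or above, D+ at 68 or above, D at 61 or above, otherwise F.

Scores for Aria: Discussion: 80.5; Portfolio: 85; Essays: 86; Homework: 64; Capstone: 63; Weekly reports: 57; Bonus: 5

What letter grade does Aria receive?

C+

Homework (64) > Capstone (63), so Capstone counts as 64.
Weighted total:
  Discussion 80.5 × 0.29 = 23.345
  Portfolio 85 × 0.07 = 5.95
  Essays 86 × 0.2 = 17.2
  Homework 64 × 0.06 = 3.84
  Capstone 64 × 0.3 = 19.2
  Weekly reports 57 × 0.08 = 4.56
Sum = 74.095
Bonus: 74.095 + 5 = 79.095
79.095 is ≥ 78 and < 81 → C+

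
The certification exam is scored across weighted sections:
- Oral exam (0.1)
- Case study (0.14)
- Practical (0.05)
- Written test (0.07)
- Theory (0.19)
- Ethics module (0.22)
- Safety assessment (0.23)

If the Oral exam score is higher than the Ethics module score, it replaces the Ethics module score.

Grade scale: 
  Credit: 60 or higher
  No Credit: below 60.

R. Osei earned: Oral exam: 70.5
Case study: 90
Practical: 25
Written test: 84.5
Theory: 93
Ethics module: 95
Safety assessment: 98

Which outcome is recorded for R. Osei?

Credit

Oral exam (70.5) ≤ Ethics module (95), so Ethics module stays at 95.
Weighted total:
  Oral exam 70.5 × 0.1 = 7.05
  Case study 90 × 0.14 = 12.6
  Practical 25 × 0.05 = 1.25
  Written test 84.5 × 0.07 = 5.915
  Theory 93 × 0.19 = 17.67
  Ethics module 95 × 0.22 = 20.9
  Safety assessment 98 × 0.23 = 22.54
Sum = 87.925
87.925 ≥ 60 → Credit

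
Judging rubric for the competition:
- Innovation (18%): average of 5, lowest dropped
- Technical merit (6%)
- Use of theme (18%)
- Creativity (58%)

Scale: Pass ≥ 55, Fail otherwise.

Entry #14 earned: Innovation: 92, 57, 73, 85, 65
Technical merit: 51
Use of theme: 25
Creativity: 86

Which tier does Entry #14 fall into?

Pass

Innovation: drop 57 → average of remaining 4 = 315/4 = 78.75
Weighted total:
  Innovation 78.75 × 0.18 = 14.175
  Technical merit 51 × 0.06 = 3.06
  Use of theme 25 × 0.18 = 4.5
  Creativity 86 × 0.58 = 49.88
Sum = 71.615
71.615 ≥ 55 → Pass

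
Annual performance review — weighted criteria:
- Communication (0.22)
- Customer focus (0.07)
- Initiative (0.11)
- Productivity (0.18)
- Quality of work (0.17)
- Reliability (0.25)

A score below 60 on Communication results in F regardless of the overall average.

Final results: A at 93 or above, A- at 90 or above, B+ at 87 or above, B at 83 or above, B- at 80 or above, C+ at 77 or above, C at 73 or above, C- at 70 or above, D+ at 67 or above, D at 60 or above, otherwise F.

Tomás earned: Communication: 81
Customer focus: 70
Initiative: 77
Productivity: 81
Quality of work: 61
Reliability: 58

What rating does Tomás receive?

Communication score 81 ≥ 60: minimum met.
Weighted total:
  Communication 81 × 0.22 = 17.82
  Customer focus 70 × 0.07 = 4.9
  Initiative 77 × 0.11 = 8.47
  Productivity 81 × 0.18 = 14.58
  Quality of work 61 × 0.17 = 10.37
  Reliability 58 × 0.25 = 14.5
Sum = 70.64
70.64 is ≥ 70 and < 73 → C-

C-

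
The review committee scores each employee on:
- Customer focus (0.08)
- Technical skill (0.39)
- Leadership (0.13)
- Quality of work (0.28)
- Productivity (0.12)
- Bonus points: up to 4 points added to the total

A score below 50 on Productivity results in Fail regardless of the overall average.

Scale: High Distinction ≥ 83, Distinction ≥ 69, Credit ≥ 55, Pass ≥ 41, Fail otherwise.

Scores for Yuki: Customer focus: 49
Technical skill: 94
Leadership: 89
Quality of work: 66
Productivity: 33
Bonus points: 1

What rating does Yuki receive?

Productivity score 33 < 50: minimum not met.
Weighted total:
  Customer focus 49 × 0.08 = 3.92
  Technical skill 94 × 0.39 = 36.66
  Leadership 89 × 0.13 = 11.57
  Quality of work 66 × 0.28 = 18.48
  Productivity 33 × 0.12 = 3.96
Sum = 74.59
Bonus points: 74.59 + 1 = 75.59
Because the Productivity minimum was not met, the result is Fail.

Fail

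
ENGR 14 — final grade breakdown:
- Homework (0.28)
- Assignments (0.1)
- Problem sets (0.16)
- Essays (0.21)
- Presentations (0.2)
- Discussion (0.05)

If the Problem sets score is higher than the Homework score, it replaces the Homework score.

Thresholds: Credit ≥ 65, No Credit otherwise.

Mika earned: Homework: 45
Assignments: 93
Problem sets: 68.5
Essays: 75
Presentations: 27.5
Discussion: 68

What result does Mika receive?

No Credit

Problem sets (68.5) > Homework (45), so Homework counts as 68.5.
Weighted total:
  Homework 68.5 × 0.28 = 19.18
  Assignments 93 × 0.1 = 9.3
  Problem sets 68.5 × 0.16 = 10.96
  Essays 75 × 0.21 = 15.75
  Presentations 27.5 × 0.2 = 5.5
  Discussion 68 × 0.05 = 3.4
Sum = 64.09
64.09 < 65 → No Credit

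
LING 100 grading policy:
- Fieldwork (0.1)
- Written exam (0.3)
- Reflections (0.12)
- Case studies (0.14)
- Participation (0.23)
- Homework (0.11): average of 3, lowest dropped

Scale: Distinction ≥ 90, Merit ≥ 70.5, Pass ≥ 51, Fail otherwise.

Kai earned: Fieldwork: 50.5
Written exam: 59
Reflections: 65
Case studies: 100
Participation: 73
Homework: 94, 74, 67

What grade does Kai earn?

Merit

Homework: drop 67 → average of remaining 2 = 168/2 = 84
Weighted total:
  Fieldwork 50.5 × 0.1 = 5.05
  Written exam 59 × 0.3 = 17.7
  Reflections 65 × 0.12 = 7.8
  Case studies 100 × 0.14 = 14
  Participation 73 × 0.23 = 16.79
  Homework 84 × 0.11 = 9.24
Sum = 70.58
70.58 is ≥ 70.5 and < 90 → Merit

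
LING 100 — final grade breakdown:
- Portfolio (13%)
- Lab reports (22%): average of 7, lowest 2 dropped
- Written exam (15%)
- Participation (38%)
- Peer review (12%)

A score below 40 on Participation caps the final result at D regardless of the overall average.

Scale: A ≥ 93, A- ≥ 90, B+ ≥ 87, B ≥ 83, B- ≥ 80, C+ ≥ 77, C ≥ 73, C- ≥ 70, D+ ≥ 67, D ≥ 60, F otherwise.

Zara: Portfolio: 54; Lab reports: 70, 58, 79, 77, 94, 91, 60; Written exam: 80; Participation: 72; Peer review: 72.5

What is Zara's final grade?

C

Lab reports: drop 58, 60 → average of remaining 5 = 411/5 = 82.2
Participation score 72 ≥ 40: minimum met.
Weighted total:
  Portfolio 54 × 0.13 = 7.02
  Lab reports 82.2 × 0.22 = 18.084
  Written exam 80 × 0.15 = 12
  Participation 72 × 0.38 = 27.36
  Peer review 72.5 × 0.12 = 8.7
Sum = 73.164
73.164 is ≥ 73 and < 77 → C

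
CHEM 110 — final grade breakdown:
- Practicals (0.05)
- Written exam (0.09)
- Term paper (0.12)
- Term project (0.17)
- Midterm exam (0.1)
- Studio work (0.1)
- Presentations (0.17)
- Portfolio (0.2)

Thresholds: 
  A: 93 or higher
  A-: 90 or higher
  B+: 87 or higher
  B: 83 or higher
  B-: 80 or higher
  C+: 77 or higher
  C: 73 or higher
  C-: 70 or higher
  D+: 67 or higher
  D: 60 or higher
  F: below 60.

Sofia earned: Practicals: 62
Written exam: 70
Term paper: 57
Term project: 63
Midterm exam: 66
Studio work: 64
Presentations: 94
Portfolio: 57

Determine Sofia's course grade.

Weighted total:
  Practicals 62 × 0.05 = 3.1
  Written exam 70 × 0.09 = 6.3
  Term paper 57 × 0.12 = 6.84
  Term project 63 × 0.17 = 10.71
  Midterm exam 66 × 0.1 = 6.6
  Studio work 64 × 0.1 = 6.4
  Presentations 94 × 0.17 = 15.98
  Portfolio 57 × 0.2 = 11.4
Sum = 67.33
67.33 is ≥ 67 and < 70 → D+

D+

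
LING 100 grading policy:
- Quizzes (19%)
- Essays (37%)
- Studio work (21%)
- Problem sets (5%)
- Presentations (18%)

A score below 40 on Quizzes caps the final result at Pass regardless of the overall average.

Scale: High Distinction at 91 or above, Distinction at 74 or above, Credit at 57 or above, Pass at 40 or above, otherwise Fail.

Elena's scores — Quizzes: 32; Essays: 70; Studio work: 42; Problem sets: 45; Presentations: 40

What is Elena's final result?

Pass

Quizzes score 32 < 40: minimum not met.
Weighted total:
  Quizzes 32 × 0.19 = 6.08
  Essays 70 × 0.37 = 25.9
  Studio work 42 × 0.21 = 8.82
  Problem sets 45 × 0.05 = 2.25
  Presentations 40 × 0.18 = 7.2
Sum = 50.25
50.25 would be Pass; cap at Pass applies → Pass.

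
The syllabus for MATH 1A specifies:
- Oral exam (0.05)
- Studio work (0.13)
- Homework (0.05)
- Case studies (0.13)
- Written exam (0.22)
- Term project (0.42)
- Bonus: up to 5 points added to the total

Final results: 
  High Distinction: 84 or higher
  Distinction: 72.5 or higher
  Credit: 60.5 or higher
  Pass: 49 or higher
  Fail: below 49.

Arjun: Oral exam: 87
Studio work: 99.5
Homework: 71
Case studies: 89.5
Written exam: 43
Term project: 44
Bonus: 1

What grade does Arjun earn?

Credit

Weighted total:
  Oral exam 87 × 0.05 = 4.35
  Studio work 99.5 × 0.13 = 12.935
  Homework 71 × 0.05 = 3.55
  Case studies 89.5 × 0.13 = 11.635
  Written exam 43 × 0.22 = 9.46
  Term project 44 × 0.42 = 18.48
Sum = 60.41
Bonus: 60.41 + 1 = 61.41
61.41 is ≥ 60.5 and < 72.5 → Credit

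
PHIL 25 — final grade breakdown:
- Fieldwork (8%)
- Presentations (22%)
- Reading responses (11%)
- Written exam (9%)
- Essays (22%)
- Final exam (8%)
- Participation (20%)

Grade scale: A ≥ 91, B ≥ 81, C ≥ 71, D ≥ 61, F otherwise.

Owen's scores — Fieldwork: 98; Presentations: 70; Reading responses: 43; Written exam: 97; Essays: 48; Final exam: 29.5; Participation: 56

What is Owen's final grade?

Weighted total:
  Fieldwork 98 × 0.08 = 7.84
  Presentations 70 × 0.22 = 15.4
  Reading responses 43 × 0.11 = 4.73
  Written exam 97 × 0.09 = 8.73
  Essays 48 × 0.22 = 10.56
  Final exam 29.5 × 0.08 = 2.36
  Participation 56 × 0.2 = 11.2
Sum = 60.82
60.82 < 61 → F

F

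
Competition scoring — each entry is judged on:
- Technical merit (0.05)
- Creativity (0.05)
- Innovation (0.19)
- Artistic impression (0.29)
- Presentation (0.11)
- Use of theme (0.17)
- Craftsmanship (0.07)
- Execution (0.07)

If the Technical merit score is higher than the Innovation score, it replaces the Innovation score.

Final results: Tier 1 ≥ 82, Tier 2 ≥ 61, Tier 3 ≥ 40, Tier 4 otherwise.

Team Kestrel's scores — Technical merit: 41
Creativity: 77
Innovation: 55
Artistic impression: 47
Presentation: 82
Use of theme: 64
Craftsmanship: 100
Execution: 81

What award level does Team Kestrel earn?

Technical merit (41) ≤ Innovation (55), so Innovation stays at 55.
Weighted total:
  Technical merit 41 × 0.05 = 2.05
  Creativity 77 × 0.05 = 3.85
  Innovation 55 × 0.19 = 10.45
  Artistic impression 47 × 0.29 = 13.63
  Presentation 82 × 0.11 = 9.02
  Use of theme 64 × 0.17 = 10.88
  Craftsmanship 100 × 0.07 = 7
  Execution 81 × 0.07 = 5.67
Sum = 62.55
62.55 is ≥ 61 and < 82 → Tier 2

Tier 2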